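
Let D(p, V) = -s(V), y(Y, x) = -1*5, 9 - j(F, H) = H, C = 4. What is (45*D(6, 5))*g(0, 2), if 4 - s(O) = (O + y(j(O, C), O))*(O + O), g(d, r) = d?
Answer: 0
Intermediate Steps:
j(F, H) = 9 - H
y(Y, x) = -5
s(O) = 4 - 2*O*(-5 + O) (s(O) = 4 - (O - 5)*(O + O) = 4 - (-5 + O)*2*O = 4 - 2*O*(-5 + O))
D(p, V) = -4 - 10*V + 2*V**2 (D(p, V) = -(4 - 2*V**2 + 10*V) = -4 - 10*V + 2*V**2)
(45*D(6, 5))*g(0, 2) = (45*(-4 - 10*5 + 2*5**2))*0 = (45*(-4 - 50 + 2*25))*0 = (45*(-4 - 50 + 50))*0 = (45*(-4))*0 = -180*0 = 0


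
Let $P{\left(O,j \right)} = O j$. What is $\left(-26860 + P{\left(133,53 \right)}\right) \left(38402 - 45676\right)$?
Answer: $144105214$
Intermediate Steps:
$\left(-26860 + P{\left(133,53 \right)}\right) \left(38402 - 45676\right) = \left(-26860 + 133 \cdot 53\right) \left(38402 - 45676\right) = \left(-26860 + 7049\right) \left(-7274\right) = \left(-19811\right) \left(-7274\right) = 144105214$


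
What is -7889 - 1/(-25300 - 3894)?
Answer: -230311465/29194 ≈ -7889.0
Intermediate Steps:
-7889 - 1/(-25300 - 3894) = -7889 - 1/(-29194) = -7889 - 1*(-1/29194) = -7889 + 1/29194 = -230311465/29194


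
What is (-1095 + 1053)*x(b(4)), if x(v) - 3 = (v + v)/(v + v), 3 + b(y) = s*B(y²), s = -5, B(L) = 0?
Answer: -168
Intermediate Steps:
b(y) = -3 (b(y) = -3 - 5*0 = -3 + 0 = -3)
x(v) = 4 (x(v) = 3 + (v + v)/(v + v) = 3 + (2*v)/((2*v)) = 3 + (2*v)*(1/(2*v)) = 3 + 1 = 4)
(-1095 + 1053)*x(b(4)) = (-1095 + 1053)*4 = -42*4 = -168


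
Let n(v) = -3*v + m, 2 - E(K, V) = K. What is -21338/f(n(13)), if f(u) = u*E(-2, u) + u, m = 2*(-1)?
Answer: 21338/205 ≈ 104.09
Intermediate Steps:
E(K, V) = 2 - K
m = -2
n(v) = -2 - 3*v (n(v) = -3*v - 2 = -2 - 3*v)
f(u) = 5*u (f(u) = u*(2 - 1*(-2)) + u = u*(2 + 2) + u = u*4 + u = 4*u + u = 5*u)
-21338/f(n(13)) = -21338*1/(5*(-2 - 3*13)) = -21338*1/(5*(-2 - 39)) = -21338/(5*(-41)) = -21338/(-205) = -21338*(-1/205) = 21338/205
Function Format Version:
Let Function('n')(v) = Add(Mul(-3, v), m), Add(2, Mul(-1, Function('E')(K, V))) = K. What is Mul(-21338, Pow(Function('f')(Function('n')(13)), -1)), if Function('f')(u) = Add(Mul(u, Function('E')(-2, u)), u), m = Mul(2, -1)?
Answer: Rational(21338, 205) ≈ 104.09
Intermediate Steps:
Function('E')(K, V) = Add(2, Mul(-1, K))
m = -2
Function('n')(v) = Add(-2, Mul(-3, v)) (Function('n')(v) = Add(Mul(-3, v), -2) = Add(-2, Mul(-3, v)))
Function('f')(u) = Mul(5, u) (Function('f')(u) = Add(Mul(u, Add(2, Mul(-1, -2))), u) = Add(Mul(u, Add(2, 2)), u) = Add(Mul(u, 4), u) = Add(Mul(4, u), u) = Mul(5, u))
Mul(-21338, Pow(Function('f')(Function('n')(13)), -1)) = Mul(-21338, Pow(Mul(5, Add(-2, Mul(-3, 13))), -1)) = Mul(-21338, Pow(Mul(5, Add(-2, -39)), -1)) = Mul(-21338, Pow(Mul(5, -41), -1)) = Mul(-21338, Pow(-205, -1)) = Mul(-21338, Rational(-1, 205)) = Rational(21338, 205)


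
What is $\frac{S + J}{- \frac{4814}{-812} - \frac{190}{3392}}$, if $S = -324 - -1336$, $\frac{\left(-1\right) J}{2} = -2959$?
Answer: $\frac{82272960}{69719} \approx 1180.1$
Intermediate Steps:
$J = 5918$ ($J = \left(-2\right) \left(-2959\right) = 5918$)
$S = 1012$ ($S = -324 + 1336 = 1012$)
$\frac{S + J}{- \frac{4814}{-812} - \frac{190}{3392}} = \frac{1012 + 5918}{- \frac{4814}{-812} - \frac{190}{3392}} = \frac{6930}{\left(-4814\right) \left(- \frac{1}{812}\right) - \frac{95}{1696}} = \frac{6930}{\frac{83}{14} - \frac{95}{1696}} = \frac{6930}{\frac{69719}{11872}} = 6930 \cdot \frac{11872}{69719} = \frac{82272960}{69719}$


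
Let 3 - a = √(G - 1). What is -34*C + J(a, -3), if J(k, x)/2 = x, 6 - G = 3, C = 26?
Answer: -890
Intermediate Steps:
G = 3 (G = 6 - 1*3 = 6 - 3 = 3)
a = 3 - √2 (a = 3 - √(3 - 1) = 3 - √2 ≈ 1.5858)
J(k, x) = 2*x
-34*C + J(a, -3) = -34*26 + 2*(-3) = -884 - 6 = -890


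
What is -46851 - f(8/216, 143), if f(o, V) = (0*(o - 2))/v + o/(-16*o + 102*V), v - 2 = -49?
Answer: -18450204907/393806 ≈ -46851.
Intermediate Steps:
v = -47 (v = 2 - 49 = -47)
f(o, V) = o/(-16*o + 102*V) (f(o, V) = (0*(o - 2))/(-47) + o/(-16*o + 102*V) = (0*(-2 + o))*(-1/47) + o/(-16*o + 102*V) = 0*(-1/47) + o/(-16*o + 102*V) = 0 + o/(-16*o + 102*V) = o/(-16*o + 102*V))
-46851 - f(8/216, 143) = -46851 - 8/216/(2*(-64/216 + 51*143)) = -46851 - 8*(1/216)/(2*(-64/216 + 7293)) = -46851 - 1/(2*27*(-8*1/27 + 7293)) = -46851 - 1/(2*27*(-8/27 + 7293)) = -46851 - 1/(2*27*196903/27) = -46851 - 27/(2*27*196903) = -46851 - 1*1/393806 = -46851 - 1/393806 = -18450204907/393806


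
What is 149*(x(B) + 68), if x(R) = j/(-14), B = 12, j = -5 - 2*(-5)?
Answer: 141103/14 ≈ 10079.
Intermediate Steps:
j = 5 (j = -5 + 10 = 5)
x(R) = -5/14 (x(R) = 5/(-14) = 5*(-1/14) = -5/14)
149*(x(B) + 68) = 149*(-5/14 + 68) = 149*(947/14) = 141103/14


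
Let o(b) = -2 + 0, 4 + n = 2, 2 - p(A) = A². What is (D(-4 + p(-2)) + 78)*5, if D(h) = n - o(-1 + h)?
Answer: 390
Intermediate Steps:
p(A) = 2 - A²
n = -2 (n = -4 + 2 = -2)
o(b) = -2
D(h) = 0 (D(h) = -2 - 1*(-2) = -2 + 2 = 0)
(D(-4 + p(-2)) + 78)*5 = (0 + 78)*5 = 78*5 = 390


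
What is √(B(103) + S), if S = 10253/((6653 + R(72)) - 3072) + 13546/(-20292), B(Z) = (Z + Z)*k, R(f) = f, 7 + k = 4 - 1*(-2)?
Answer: I*√280041777865628142/37063338 ≈ 14.278*I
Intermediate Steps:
k = -1 (k = -7 + (4 - 1*(-2)) = -7 + (4 + 2) = -7 + 6 = -1)
B(Z) = -2*Z (B(Z) = (Z + Z)*(-1) = (2*Z)*(-1) = -2*Z)
S = 79285169/37063338 (S = 10253/((6653 + 72) - 3072) + 13546/(-20292) = 10253/(6725 - 3072) + 13546*(-1/20292) = 10253/3653 - 6773/10146 = 79285169/37063338 ≈ 2.1392)
√(B(103) + S) = √(-2*103 + 79285169/37063338) = √(-206 + 79285169/37063338) = √(-7555762459/37063338) = I*√280041777865628142/37063338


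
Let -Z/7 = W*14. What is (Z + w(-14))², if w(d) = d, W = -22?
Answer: 4588164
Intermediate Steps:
Z = 2156 (Z = -(-154)*14 = -7*(-308) = 2156)
(Z + w(-14))² = (2156 - 14)² = 2142² = 4588164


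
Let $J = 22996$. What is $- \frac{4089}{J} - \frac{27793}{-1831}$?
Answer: $\frac{631640869}{42105676} \approx 15.001$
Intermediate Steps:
$- \frac{4089}{J} - \frac{27793}{-1831} = - \frac{4089}{22996} - \frac{27793}{-1831} = \left(-4089\right) \frac{1}{22996} - - \frac{27793}{1831} = - \frac{4089}{22996} + \frac{27793}{1831} = \frac{631640869}{42105676}$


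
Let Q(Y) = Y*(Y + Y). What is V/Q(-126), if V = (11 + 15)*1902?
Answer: 4121/2646 ≈ 1.5574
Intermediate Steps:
Q(Y) = 2*Y² (Q(Y) = Y*(2*Y) = 2*Y²)
V = 49452 (V = 26*1902 = 49452)
V/Q(-126) = 49452/((2*(-126)²)) = 49452/((2*15876)) = 49452/31752 = 49452*(1/31752) = 4121/2646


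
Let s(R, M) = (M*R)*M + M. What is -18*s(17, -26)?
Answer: -206388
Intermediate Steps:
s(R, M) = M + R*M² (s(R, M) = R*M² + M = M + R*M²)
-18*s(17, -26) = -(-468)*(1 - 26*17) = -(-468)*(1 - 442) = -(-468)*(-441) = -18*11466 = -206388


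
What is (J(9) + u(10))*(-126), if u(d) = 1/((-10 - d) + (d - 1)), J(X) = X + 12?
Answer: -28980/11 ≈ -2634.5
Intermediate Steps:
J(X) = 12 + X
u(d) = -1/11 (u(d) = 1/((-10 - d) + (-1 + d)) = 1/(-11) = -1/11)
(J(9) + u(10))*(-126) = ((12 + 9) - 1/11)*(-126) = (21 - 1/11)*(-126) = (230/11)*(-126) = -28980/11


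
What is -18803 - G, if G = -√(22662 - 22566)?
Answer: -18803 + 4*√6 ≈ -18793.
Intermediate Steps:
G = -4*√6 (G = -√96 = -4*√6 ≈ -9.7980)
-18803 - G = -18803 - (-4)*√6 = -18803 + 4*√6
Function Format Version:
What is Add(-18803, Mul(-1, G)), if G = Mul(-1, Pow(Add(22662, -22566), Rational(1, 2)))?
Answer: Add(-18803, Mul(4, Pow(6, Rational(1, 2)))) ≈ -18793.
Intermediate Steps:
G = Mul(-4, Pow(6, Rational(1, 2))) (G = Mul(-1, Pow(96, Rational(1, 2))) = Mul(-1, Mul(4, Pow(6, Rational(1, 2)))) = Mul(-4, Pow(6, Rational(1, 2))) ≈ -9.7980)
Add(-18803, Mul(-1, G)) = Add(-18803, Mul(-1, Mul(-4, Pow(6, Rational(1, 2))))) = Add(-18803, Mul(4, Pow(6, Rational(1, 2))))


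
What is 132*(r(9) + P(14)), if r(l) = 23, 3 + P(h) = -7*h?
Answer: -10296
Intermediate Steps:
P(h) = -3 - 7*h
132*(r(9) + P(14)) = 132*(23 + (-3 - 7*14)) = 132*(23 + (-3 - 98)) = 132*(23 - 101) = 132*(-78) = -10296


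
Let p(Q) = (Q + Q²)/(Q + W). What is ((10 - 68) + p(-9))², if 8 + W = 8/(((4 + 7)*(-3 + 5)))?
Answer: 14455204/3721 ≈ 3884.8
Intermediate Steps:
W = -84/11 (W = -8 + 8/(((4 + 7)*(-3 + 5))) = -8 + 8/((11*2)) = -8 + 8/22 = -8 + 8*(1/22) = -8 + 4/11 = -84/11 ≈ -7.6364)
p(Q) = (Q + Q²)/(-84/11 + Q) (p(Q) = (Q + Q²)/(Q - 84/11) = (Q + Q²)/(-84/11 + Q))
((10 - 68) + p(-9))² = ((10 - 68) + 11*(-9)*(1 - 9)/(-84 + 11*(-9)))² = (-58 + 11*(-9)*(-8)/(-84 - 99))² = (-58 + 11*(-9)*(-8)/(-183))² = (-58 + 11*(-9)*(-1/183)*(-8))² = (-58 - 264/61)² = (-3802/61)² = 14455204/3721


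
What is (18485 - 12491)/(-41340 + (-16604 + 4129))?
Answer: -5994/53815 ≈ -0.11138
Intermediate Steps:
(18485 - 12491)/(-41340 + (-16604 + 4129)) = 5994/(-41340 - 12475) = 5994/(-53815) = 5994*(-1/53815) = -5994/53815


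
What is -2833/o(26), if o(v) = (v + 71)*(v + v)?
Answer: -2833/5044 ≈ -0.56166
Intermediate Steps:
o(v) = 2*v*(71 + v) (o(v) = (71 + v)*(2*v) = 2*v*(71 + v))
-2833/o(26) = -2833*1/(52*(71 + 26)) = -2833/(2*26*97) = -2833/5044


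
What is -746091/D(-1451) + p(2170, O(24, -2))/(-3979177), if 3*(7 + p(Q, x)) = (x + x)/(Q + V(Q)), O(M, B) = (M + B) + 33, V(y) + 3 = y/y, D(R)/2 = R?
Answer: 4827314600146741/18776351509404 ≈ 257.10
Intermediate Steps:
D(R) = 2*R
V(y) = -2 (V(y) = -3 + y/y = -3 + 1 = -2)
O(M, B) = 33 + B + M (O(M, B) = (B + M) + 33 = 33 + B + M)
p(Q, x) = -7 + 2*x/(3*(-2 + Q)) (p(Q, x) = -7 + ((x + x)/(Q - 2))/3 = -7 + ((2*x)/(-2 + Q))/3 = -7 + (2*x/(-2 + Q))/3 = -7 + 2*x/(3*(-2 + Q)))
-746091/D(-1451) + p(2170, O(24, -2))/(-3979177) = -746091/(2*(-1451)) + ((42 - 21*2170 + 2*(33 - 2 + 24))/(3*(-2 + 2170)))/(-3979177) = -746091/(-2902) + ((⅓)*(42 - 45570 + 2*55)/2168)*(-1/3979177) = -746091*(-1/2902) + ((⅓)*(1/2168)*(42 - 45570 + 110))*(-1/3979177) = 746091/2902 + ((⅓)*(1/2168)*(-45418))*(-1/3979177) = 746091/2902 - 22709/3252*(-1/3979177) = 746091/2902 + 22709/12940283604 = 4827314600146741/18776351509404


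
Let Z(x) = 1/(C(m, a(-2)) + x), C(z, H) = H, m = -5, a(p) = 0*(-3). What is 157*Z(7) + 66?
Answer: 619/7 ≈ 88.429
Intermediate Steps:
a(p) = 0
Z(x) = 1/x (Z(x) = 1/(0 + x) = 1/x)
157*Z(7) + 66 = 157/7 + 66 = 619/7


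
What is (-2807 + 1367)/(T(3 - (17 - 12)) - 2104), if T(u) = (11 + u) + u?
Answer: 160/233 ≈ 0.68670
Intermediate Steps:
T(u) = 11 + 2*u
(-2807 + 1367)/(T(3 - (17 - 12)) - 2104) = (-2807 + 1367)/((11 + 2*(3 - (17 - 12))) - 2104) = -1440/((11 + 2*(3 - 1*5)) - 2104) = -1440/((11 + 2*(3 - 5)) - 2104) = -1440/((11 + 2*(-2)) - 2104) = -1440/((11 - 4) - 2104) = -1440/(7 - 2104) = -1440/(-2097) = -1440*(-1/2097) = 160/233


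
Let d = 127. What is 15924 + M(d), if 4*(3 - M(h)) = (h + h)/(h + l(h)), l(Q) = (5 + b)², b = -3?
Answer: 4172747/262 ≈ 15927.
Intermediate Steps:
l(Q) = 4 (l(Q) = (5 - 3)² = 2² = 4)
M(h) = 3 - h/(2*(4 + h)) (M(h) = 3 - (h + h)/(4*(h + 4)) = 3 - 2*h/(4*(4 + h)) = 3 - h/(2*(4 + h)))
15924 + M(d) = 15924 + (24 + 5*127)/(2*(4 + 127)) = 15924 + (½)*(24 + 635)/131 = 15924 + (½)*(1/131)*659 = 15924 + 659/262 = 4172747/262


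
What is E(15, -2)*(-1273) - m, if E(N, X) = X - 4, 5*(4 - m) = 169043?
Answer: 207213/5 ≈ 41443.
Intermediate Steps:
m = -169023/5 (m = 4 - ⅕*169043 = 4 - 169043/5 = -169023/5 ≈ -33805.)
E(N, X) = -4 + X
E(15, -2)*(-1273) - m = (-4 - 2)*(-1273) - 1*(-169023/5) = -6*(-1273) + 169023/5 = 7638 + 169023/5 = 207213/5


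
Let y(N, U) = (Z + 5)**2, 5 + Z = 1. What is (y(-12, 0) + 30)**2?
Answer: 961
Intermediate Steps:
Z = -4 (Z = -5 + 1 = -4)
y(N, U) = 1 (y(N, U) = (-4 + 5)**2 = 1**2 = 1)
(y(-12, 0) + 30)**2 = (1 + 30)**2 = 31**2 = 961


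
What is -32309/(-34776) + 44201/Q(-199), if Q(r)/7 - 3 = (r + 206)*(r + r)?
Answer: -5638027/4207896 ≈ -1.3399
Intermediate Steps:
Q(r) = 21 + 14*r*(206 + r) (Q(r) = 21 + 7*((r + 206)*(r + r)) = 21 + 7*((206 + r)*(2*r)) = 21 + 7*(2*r*(206 + r)) = 21 + 14*r*(206 + r))
-32309/(-34776) + 44201/Q(-199) = -32309/(-34776) + 44201/(21 + 14*(-199)**2 + 2884*(-199)) = -32309*(-1/34776) + 44201/(21 + 14*39601 - 573916) = 32309/34776 + 44201/(21 + 554414 - 573916) = 32309/34776 + 44201/(-19481) = 32309/34776 + 44201*(-1/19481) = 32309/34776 - 44201/19481 = -5638027/4207896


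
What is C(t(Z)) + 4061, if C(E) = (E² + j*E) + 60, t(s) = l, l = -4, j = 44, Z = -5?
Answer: 3961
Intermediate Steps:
t(s) = -4
C(E) = 60 + E² + 44*E (C(E) = (E² + 44*E) + 60 = 60 + E² + 44*E)
C(t(Z)) + 4061 = (60 + (-4)² + 44*(-4)) + 4061 = (60 + 16 - 176) + 4061 = -100 + 4061 = 3961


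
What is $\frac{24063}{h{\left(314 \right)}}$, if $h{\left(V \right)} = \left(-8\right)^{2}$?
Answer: $\frac{24063}{64} \approx 375.98$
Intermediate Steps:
$h{\left(V \right)} = 64$
$\frac{24063}{h{\left(314 \right)}} = \frac{24063}{64}$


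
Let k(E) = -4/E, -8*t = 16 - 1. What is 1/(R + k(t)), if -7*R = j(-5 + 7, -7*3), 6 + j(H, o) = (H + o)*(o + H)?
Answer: -105/5101 ≈ -0.020584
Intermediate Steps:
t = -15/8 (t = -(16 - 1)/8 = -⅛*15 = -15/8 ≈ -1.8750)
j(H, o) = -6 + (H + o)² (j(H, o) = -6 + (H + o)*(o + H) = -6 + (H + o)*(H + o) = -6 + (H + o)²)
R = -355/7 (R = -(-6 + ((-5 + 7) - 7*3)²)/7 = -(-6 + (2 - 21)²)/7 = -(-6 + (-19)²)/7 = -(-6 + 361)/7 = -⅐*355 = -355/7 ≈ -50.714)
1/(R + k(t)) = 1/(-355/7 - 4/(-15/8)) = 1/(-355/7 - 4*(-8/15)) = 1/(-355/7 + 32/15) = 1/(-5101/105) = -105/5101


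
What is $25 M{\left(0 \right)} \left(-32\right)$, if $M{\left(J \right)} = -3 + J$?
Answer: $2400$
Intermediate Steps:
$25 M{\left(0 \right)} \left(-32\right) = 25 \left(-3 + 0\right) \left(-32\right) = 25 \left(-3\right) \left(-32\right) = \left(-75\right) \left(-32\right) = 2400$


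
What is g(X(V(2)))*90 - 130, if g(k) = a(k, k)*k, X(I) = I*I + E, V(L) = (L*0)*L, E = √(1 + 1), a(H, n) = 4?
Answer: -130 + 360*√2 ≈ 379.12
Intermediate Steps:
E = √2 ≈ 1.4142
V(L) = 0 (V(L) = 0*L = 0)
X(I) = √2 + I² (X(I) = I*I + √2 = I² + √2 = √2 + I²)
g(k) = 4*k
g(X(V(2)))*90 - 130 = (4*(√2 + 0²))*90 - 130 = (4*(√2 + 0))*90 - 130 = (4*√2)*90 - 130 = 360*√2 - 130 = -130 + 360*√2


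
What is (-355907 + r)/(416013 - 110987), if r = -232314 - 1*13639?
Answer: -300930/152513 ≈ -1.9731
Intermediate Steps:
r = -245953 (r = -232314 - 13639 = -245953)
(-355907 + r)/(416013 - 110987) = (-355907 - 245953)/(416013 - 110987) = -601860/305026 = -601860*1/305026 = -300930/152513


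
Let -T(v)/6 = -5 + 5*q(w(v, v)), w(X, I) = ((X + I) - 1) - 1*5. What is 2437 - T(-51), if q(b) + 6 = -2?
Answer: 2167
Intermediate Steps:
w(X, I) = -6 + I + X (w(X, I) = ((I + X) - 1) - 5 = (-1 + I + X) - 5 = -6 + I + X)
q(b) = -8 (q(b) = -6 - 2 = -8)
T(v) = 270 (T(v) = -6*(-5 + 5*(-8)) = -6*(-5 - 40) = -6*(-45) = 270)
2437 - T(-51) = 2437 - 1*270 = 2437 - 270 = 2167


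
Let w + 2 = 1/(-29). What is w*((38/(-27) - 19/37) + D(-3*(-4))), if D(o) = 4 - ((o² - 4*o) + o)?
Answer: 6243085/28971 ≈ 215.49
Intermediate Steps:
w = -59/29 (w = -2 + 1/(-29) = -2 - 1/29 = -59/29 ≈ -2.0345)
D(o) = 4 - o² + 3*o (D(o) = 4 - (o² - 3*o) = 4 + (-o² + 3*o) = 4 - o² + 3*o)
w*((38/(-27) - 19/37) + D(-3*(-4))) = -59*((38/(-27) - 19/37) + (4 - (-3*(-4))² + 3*(-3*(-4))))/29 = -59*((38*(-1/27) - 19*1/37) + (4 - 1*12² + 3*12))/29 = -59*((-38/27 - 19/37) + (4 - 1*144 + 36))/29 = -59*(-1919/999 + (4 - 144 + 36))/29 = -59*(-1919/999 - 104)/29 = -59/29*(-105815/999) = 6243085/28971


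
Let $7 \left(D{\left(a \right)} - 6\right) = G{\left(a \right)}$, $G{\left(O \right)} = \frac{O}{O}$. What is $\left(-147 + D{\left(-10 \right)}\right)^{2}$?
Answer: $\frac{972196}{49} \approx 19841.0$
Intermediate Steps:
$G{\left(O \right)} = 1$
$D{\left(a \right)} = \frac{43}{7}$ ($D{\left(a \right)} = 6 + \frac{1}{7} \cdot 1 = 6 + \frac{1}{7} = \frac{43}{7}$)
$\left(-147 + D{\left(-10 \right)}\right)^{2} = \left(-147 + \frac{43}{7}\right)^{2} = \left(- \frac{986}{7}\right)^{2} = \frac{972196}{49}$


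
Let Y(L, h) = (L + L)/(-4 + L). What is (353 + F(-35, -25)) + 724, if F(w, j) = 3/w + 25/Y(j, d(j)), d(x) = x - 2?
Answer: 76399/70 ≈ 1091.4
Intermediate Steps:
d(x) = -2 + x
Y(L, h) = 2*L/(-4 + L) (Y(L, h) = (2*L)/(-4 + L) = 2*L/(-4 + L))
F(w, j) = 3/w + 25*(-4 + j)/(2*j) (F(w, j) = 3/w + 25/((2*j/(-4 + j))) = 3/w + 25*((-4 + j)/(2*j)) = 3/w + 25*(-4 + j)/(2*j))
(353 + F(-35, -25)) + 724 = (353 + (25/2 - 50/(-25) + 3/(-35))) + 724 = (353 + (25/2 - 50*(-1/25) + 3*(-1/35))) + 724 = (353 + (25/2 + 2 - 3/35)) + 724 = (353 + 1009/70) + 724 = 25719/70 + 724 = 76399/70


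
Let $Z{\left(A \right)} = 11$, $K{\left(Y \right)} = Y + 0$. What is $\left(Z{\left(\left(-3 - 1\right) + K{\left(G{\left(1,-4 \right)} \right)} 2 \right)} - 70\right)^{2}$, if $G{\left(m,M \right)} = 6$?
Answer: $3481$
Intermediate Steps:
$K{\left(Y \right)} = Y$
$\left(Z{\left(\left(-3 - 1\right) + K{\left(G{\left(1,-4 \right)} \right)} 2 \right)} - 70\right)^{2} = \left(11 - 70\right)^{2} = \left(-59\right)^{2} = 3481$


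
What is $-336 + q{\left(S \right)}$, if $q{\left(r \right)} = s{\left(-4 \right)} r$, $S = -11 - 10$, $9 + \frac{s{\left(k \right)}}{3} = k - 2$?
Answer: $609$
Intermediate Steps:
$s{\left(k \right)} = -33 + 3 k$ ($s{\left(k \right)} = -27 + 3 \left(k - 2\right) = -27 + 3 \left(-2 + k\right) = -27 + \left(-6 + 3 k\right) = -33 + 3 k$)
$S = -21$ ($S = -11 - 10 = -21$)
$q{\left(r \right)} = - 45 r$ ($q{\left(r \right)} = \left(-33 + 3 \left(-4\right)\right) r = \left(-33 - 12\right) r = - 45 r$)
$-336 + q{\left(S \right)} = -336 - -945 = -336 + 945 = 609$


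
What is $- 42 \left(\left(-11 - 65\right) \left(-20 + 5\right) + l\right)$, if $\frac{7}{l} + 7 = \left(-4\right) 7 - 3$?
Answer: $- \frac{909573}{19} \approx -47872.0$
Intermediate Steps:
$l = - \frac{7}{38}$ ($l = \frac{7}{-7 - 31} = \frac{7}{-38} = 7 \left(- \frac{1}{38}\right) = - \frac{7}{38} \approx -0.18421$)
$- 42 \left(\left(-11 - 65\right) \left(-20 + 5\right) + l\right) = - 42 \left(\left(-11 - 65\right) \left(-20 + 5\right) - \frac{7}{38}\right) = - 42 \left(\left(-76\right) \left(-15\right) - \frac{7}{38}\right) = - 42 \left(1140 - \frac{7}{38}\right) = \left(-42\right) \frac{43313}{38} = - \frac{909573}{19}$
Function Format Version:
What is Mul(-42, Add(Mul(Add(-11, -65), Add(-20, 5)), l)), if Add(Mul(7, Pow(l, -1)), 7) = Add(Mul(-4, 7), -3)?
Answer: Rational(-909573, 19) ≈ -47872.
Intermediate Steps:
l = Rational(-7, 38) (l = Mul(7, Pow(Add(-7, Add(Mul(-4, 7), -3)), -1)) = Mul(7, Pow(Add(-7, Add(-28, -3)), -1)) = Mul(7, Pow(Add(-7, -31), -1)) = Mul(7, Pow(-38, -1)) = Mul(7, Rational(-1, 38)) = Rational(-7, 38) ≈ -0.18421)
Mul(-42, Add(Mul(Add(-11, -65), Add(-20, 5)), l)) = Mul(-42, Add(Mul(Add(-11, -65), Add(-20, 5)), Rational(-7, 38))) = Mul(-42, Add(Mul(-76, -15), Rational(-7, 38))) = Mul(-42, Add(1140, Rational(-7, 38))) = Mul(-42, Rational(43313, 38)) = Rational(-909573, 19)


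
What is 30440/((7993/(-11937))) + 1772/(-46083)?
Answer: -16744838112836/368341419 ≈ -45460.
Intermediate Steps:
30440/((7993/(-11937))) + 1772/(-46083) = 30440/((7993*(-1/11937))) + 1772*(-1/46083) = 30440/(-7993/11937) - 1772/46083 = 30440*(-11937/7993) - 1772/46083 = -363362280/7993 - 1772/46083 = -16744838112836/368341419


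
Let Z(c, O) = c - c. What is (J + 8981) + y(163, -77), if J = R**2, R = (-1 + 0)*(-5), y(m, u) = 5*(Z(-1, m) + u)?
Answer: 8621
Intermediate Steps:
Z(c, O) = 0
y(m, u) = 5*u (y(m, u) = 5*(0 + u) = 5*u)
R = 5 (R = -1*(-5) = 5)
J = 25 (J = 5**2 = 25)
(J + 8981) + y(163, -77) = (25 + 8981) + 5*(-77) = 9006 - 385 = 8621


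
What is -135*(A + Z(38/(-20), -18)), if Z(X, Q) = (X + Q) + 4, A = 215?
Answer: -53757/2 ≈ -26879.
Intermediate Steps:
Z(X, Q) = 4 + Q + X (Z(X, Q) = (Q + X) + 4 = 4 + Q + X)
-135*(A + Z(38/(-20), -18)) = -135*(215 + (4 - 18 + 38/(-20))) = -135*(215 + (4 - 18 + 38*(-1/20))) = -135*(215 + (4 - 18 - 19/10)) = -135*(215 - 159/10) = -135*1991/10 = -53757/2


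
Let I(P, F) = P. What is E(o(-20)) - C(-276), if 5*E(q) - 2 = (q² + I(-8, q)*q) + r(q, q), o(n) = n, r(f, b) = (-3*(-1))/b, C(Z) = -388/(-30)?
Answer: 29831/300 ≈ 99.437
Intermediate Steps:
C(Z) = 194/15 (C(Z) = -388*(-1/30) = 194/15)
r(f, b) = 3/b
E(q) = ⅖ - 8*q/5 + q²/5 + 3/(5*q) (E(q) = ⅖ + ((q² - 8*q) + 3/q)/5 = ⅖ + (q² - 8*q + 3/q)/5 = ⅖ + (-8*q/5 + q²/5 + 3/(5*q)) = ⅖ - 8*q/5 + q²/5 + 3/(5*q))
E(o(-20)) - C(-276) = (⅕)*(3 - 20*(2 + (-20)² - 8*(-20)))/(-20) - 1*194/15 = (⅕)*(-1/20)*(3 - 20*(2 + 400 + 160)) - 194/15 = (⅕)*(-1/20)*(3 - 20*562) - 194/15 = (⅕)*(-1/20)*(3 - 11240) - 194/15 = (⅕)*(-1/20)*(-11237) - 194/15 = 11237/100 - 194/15 = 29831/300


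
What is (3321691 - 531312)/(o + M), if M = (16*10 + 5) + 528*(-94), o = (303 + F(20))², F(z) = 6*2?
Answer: 2790379/49758 ≈ 56.079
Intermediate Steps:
F(z) = 12
o = 99225 (o = (303 + 12)² = 315² = 99225)
M = -49467 (M = (160 + 5) - 49632 = 165 - 49632 = -49467)
(3321691 - 531312)/(o + M) = (3321691 - 531312)/(99225 - 49467) = 2790379/49758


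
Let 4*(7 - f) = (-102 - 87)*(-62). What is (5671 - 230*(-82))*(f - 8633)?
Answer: -566935941/2 ≈ -2.8347e+8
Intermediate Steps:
f = -5845/2 (f = 7 - (-102 - 87)*(-62)/4 = 7 - (-189)*(-62)/4 = 7 - 1/4*11718 = 7 - 5859/2 = -5845/2 ≈ -2922.5)
(5671 - 230*(-82))*(f - 8633) = (5671 - 230*(-82))*(-5845/2 - 8633) = (5671 + 18860)*(-23111/2) = 24531*(-23111/2) = -566935941/2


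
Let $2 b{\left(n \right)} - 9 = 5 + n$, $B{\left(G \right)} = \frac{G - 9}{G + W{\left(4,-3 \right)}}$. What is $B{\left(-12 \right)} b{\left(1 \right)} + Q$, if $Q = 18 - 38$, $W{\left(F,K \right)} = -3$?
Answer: $- \frac{19}{2} \approx -9.5$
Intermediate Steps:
$Q = -20$ ($Q = 18 - 38 = -20$)
$B{\left(G \right)} = \frac{-9 + G}{-3 + G}$ ($B{\left(G \right)} = \frac{G - 9}{G - 3} = \frac{-9 + G}{-3 + G}$)
$b{\left(n \right)} = 7 + \frac{n}{2}$ ($b{\left(n \right)} = \frac{9}{2} + \frac{5 + n}{2} = \frac{9}{2} + \left(\frac{5}{2} + \frac{n}{2}\right) = 7 + \frac{n}{2}$)
$B{\left(-12 \right)} b{\left(1 \right)} + Q = \frac{-9 - 12}{-3 - 12} \left(7 + \frac{1}{2} \cdot 1\right) - 20 = \frac{1}{-15} \left(-21\right) \left(7 + \frac{1}{2}\right) - 20 = \left(- \frac{1}{15}\right) \left(-21\right) \frac{15}{2} - 20 = \frac{7}{5} \cdot \frac{15}{2} - 20 = \frac{21}{2} - 20 = - \frac{19}{2}$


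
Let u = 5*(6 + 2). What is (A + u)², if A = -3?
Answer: 1369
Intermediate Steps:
u = 40 (u = 5*8 = 40)
(A + u)² = (-3 + 40)² = 37² = 1369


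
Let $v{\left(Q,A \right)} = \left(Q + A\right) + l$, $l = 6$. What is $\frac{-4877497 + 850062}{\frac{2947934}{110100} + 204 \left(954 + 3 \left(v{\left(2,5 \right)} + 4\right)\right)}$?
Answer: $- \frac{221710296750}{11287824967} \approx -19.642$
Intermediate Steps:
$v{\left(Q,A \right)} = 6 + A + Q$ ($v{\left(Q,A \right)} = \left(Q + A\right) + 6 = \left(A + Q\right) + 6 = 6 + A + Q$)
$\frac{-4877497 + 850062}{\frac{2947934}{110100} + 204 \left(954 + 3 \left(v{\left(2,5 \right)} + 4\right)\right)} = \frac{-4877497 + 850062}{\frac{2947934}{110100} + 204 \left(954 + 3 \left(\left(6 + 5 + 2\right) + 4\right)\right)} = - \frac{4027435}{2947934 \cdot \frac{1}{110100} + 204 \left(954 + 3 \left(13 + 4\right)\right)} = - \frac{4027435}{\frac{1473967}{55050} + 204 \left(954 + 3 \cdot 17\right)} = - \frac{4027435}{\frac{1473967}{55050} + 204 \left(954 + 51\right)} = - \frac{4027435}{\frac{1473967}{55050} + 204 \cdot 1005} = - \frac{4027435}{\frac{1473967}{55050} + 205020} = - \frac{4027435}{\frac{11287824967}{55050}} = \left(-4027435\right) \frac{55050}{11287824967} = - \frac{221710296750}{11287824967}$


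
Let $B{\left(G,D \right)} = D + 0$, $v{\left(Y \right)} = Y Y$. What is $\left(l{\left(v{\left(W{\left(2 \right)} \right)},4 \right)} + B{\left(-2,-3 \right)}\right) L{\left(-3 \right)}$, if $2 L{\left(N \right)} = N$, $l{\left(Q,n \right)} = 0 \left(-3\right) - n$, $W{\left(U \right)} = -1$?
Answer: $\frac{21}{2} \approx 10.5$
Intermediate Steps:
$v{\left(Y \right)} = Y^{2}$
$l{\left(Q,n \right)} = - n$ ($l{\left(Q,n \right)} = 0 - n = - n$)
$L{\left(N \right)} = \frac{N}{2}$
$B{\left(G,D \right)} = D$
$\left(l{\left(v{\left(W{\left(2 \right)} \right)},4 \right)} + B{\left(-2,-3 \right)}\right) L{\left(-3 \right)} = \left(\left(-1\right) 4 - 3\right) \frac{1}{2} \left(-3\right) = \left(-4 - 3\right) \left(- \frac{3}{2}\right) = \left(-7\right) \left(- \frac{3}{2}\right) = \frac{21}{2}$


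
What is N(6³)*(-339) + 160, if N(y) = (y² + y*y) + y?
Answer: -31705832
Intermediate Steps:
N(y) = y + 2*y² (N(y) = (y² + y²) + y = 2*y² + y = y + 2*y²)
N(6³)*(-339) + 160 = (6³*(1 + 2*6³))*(-339) + 160 = (216*(1 + 2*216))*(-339) + 160 = (216*(1 + 432))*(-339) + 160 = (216*433)*(-339) + 160 = 93528*(-339) + 160 = -31705992 + 160 = -31705832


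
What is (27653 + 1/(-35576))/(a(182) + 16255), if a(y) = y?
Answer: 327927709/194920904 ≈ 1.6824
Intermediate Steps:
(27653 + 1/(-35576))/(a(182) + 16255) = (27653 + 1/(-35576))/(182 + 16255) = (27653 - 1/35576)/16437 = (983783127/35576)*(1/16437) = 327927709/194920904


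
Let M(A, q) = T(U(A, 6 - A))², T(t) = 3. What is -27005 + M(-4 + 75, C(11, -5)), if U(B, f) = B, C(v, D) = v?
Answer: -26996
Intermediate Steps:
M(A, q) = 9 (M(A, q) = 3² = 9)
-27005 + M(-4 + 75, C(11, -5)) = -27005 + 9 = -26996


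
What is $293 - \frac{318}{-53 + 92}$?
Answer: $\frac{3703}{13} \approx 284.85$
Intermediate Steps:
$293 - \frac{318}{-53 + 92} = 293 - \frac{318}{39} = 293 - \frac{106}{13} = \frac{3703}{13}$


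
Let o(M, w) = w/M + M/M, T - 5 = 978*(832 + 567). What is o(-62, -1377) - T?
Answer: -84828635/62 ≈ -1.3682e+6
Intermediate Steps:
T = 1368227 (T = 5 + 978*(832 + 567) = 5 + 978*1399 = 5 + 1368222 = 1368227)
o(M, w) = 1 + w/M (o(M, w) = w/M + 1 = 1 + w/M)
o(-62, -1377) - T = (-62 - 1377)/(-62) - 1*1368227 = -1/62*(-1439) - 1368227 = 1439/62 - 1368227 = -84828635/62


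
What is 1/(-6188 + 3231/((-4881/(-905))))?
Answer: -1627/9093191 ≈ -0.00017892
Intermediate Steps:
1/(-6188 + 3231/((-4881/(-905)))) = 1/(-6188 + 3231/((-4881*(-1/905)))) = 1/(-6188 + 3231/(4881/905)) = 1/(-6188 + 3231*(905/4881)) = 1/(-6188 + 974685/1627) = 1/(-9093191/1627) = -1627/9093191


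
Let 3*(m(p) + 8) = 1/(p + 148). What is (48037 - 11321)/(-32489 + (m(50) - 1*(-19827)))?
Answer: -21809304/7525979 ≈ -2.8979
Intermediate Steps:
m(p) = -8 + 1/(3*(148 + p)) (m(p) = -8 + 1/(3*(p + 148)) = -8 + 1/(3*(148 + p)))
(48037 - 11321)/(-32489 + (m(50) - 1*(-19827))) = (48037 - 11321)/(-32489 + ((-3551 - 24*50)/(3*(148 + 50)) - 1*(-19827))) = 36716/(-32489 + ((1/3)*(-3551 - 1200)/198 + 19827)) = 36716/(-32489 + ((1/3)*(1/198)*(-4751) + 19827)) = 36716/(-32489 + (-4751/594 + 19827)) = 36716/(-32489 + 11772487/594) = 36716/(-7525979/594) = 36716*(-594/7525979) = -21809304/7525979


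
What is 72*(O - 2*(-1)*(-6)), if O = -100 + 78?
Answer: -2448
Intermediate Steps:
O = -22
72*(O - 2*(-1)*(-6)) = 72*(-22 - 2*(-1)*(-6)) = 72*(-22 + 2*(-6)) = 72*(-22 - 12) = 72*(-34) = -2448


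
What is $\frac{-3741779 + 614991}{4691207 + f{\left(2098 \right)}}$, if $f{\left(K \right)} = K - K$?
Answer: $- \frac{3126788}{4691207} \approx -0.66652$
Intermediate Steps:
$f{\left(K \right)} = 0$
$\frac{-3741779 + 614991}{4691207 + f{\left(2098 \right)}} = \frac{-3741779 + 614991}{4691207 + 0} = - \frac{3126788}{4691207}$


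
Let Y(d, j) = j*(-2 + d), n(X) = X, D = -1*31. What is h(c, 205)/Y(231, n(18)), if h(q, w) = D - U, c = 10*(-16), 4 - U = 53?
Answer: 1/229 ≈ 0.0043668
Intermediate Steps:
U = -49 (U = 4 - 1*53 = 4 - 53 = -49)
D = -31
c = -160
h(q, w) = 18 (h(q, w) = -31 - 1*(-49) = -31 + 49 = 18)
h(c, 205)/Y(231, n(18)) = 18/((18*(-2 + 231))) = 18/((18*229)) = 18/4122 = 18*(1/4122) = 1/229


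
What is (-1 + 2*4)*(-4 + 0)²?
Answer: 112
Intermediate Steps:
(-1 + 2*4)*(-4 + 0)² = (-1 + 8)*(-4)² = 7*16 = 112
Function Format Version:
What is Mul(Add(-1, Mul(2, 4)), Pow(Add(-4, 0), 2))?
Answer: 112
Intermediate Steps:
Mul(Add(-1, Mul(2, 4)), Pow(Add(-4, 0), 2)) = Mul(Add(-1, 8), Pow(-4, 2)) = Mul(7, 16) = 112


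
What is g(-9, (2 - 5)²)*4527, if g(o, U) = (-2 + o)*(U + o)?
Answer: 0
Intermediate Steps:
g(-9, (2 - 5)²)*4527 = ((-9)² - 2*(2 - 5)² - 2*(-9) + (2 - 5)²*(-9))*4527 = (81 - 2*(-3)² + 18 + (-3)²*(-9))*4527 = (81 - 2*9 + 18 + 9*(-9))*4527 = (81 - 18 + 18 - 81)*4527 = 0*4527 = 0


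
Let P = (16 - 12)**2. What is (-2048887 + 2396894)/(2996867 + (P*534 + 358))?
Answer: 348007/3005769 ≈ 0.11578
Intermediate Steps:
P = 16 (P = 4**2 = 16)
(-2048887 + 2396894)/(2996867 + (P*534 + 358)) = (-2048887 + 2396894)/(2996867 + (16*534 + 358)) = 348007/(2996867 + (8544 + 358)) = 348007/(2996867 + 8902) = 348007/3005769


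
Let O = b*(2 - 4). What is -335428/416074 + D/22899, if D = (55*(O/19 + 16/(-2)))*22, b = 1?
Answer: -111734789414/90512945997 ≈ -1.2345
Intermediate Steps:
O = -2 (O = 1*(2 - 4) = 1*(-2) = -2)
D = -186340/19 (D = (55*(-2/19 + 16/(-2)))*22 = (55*(-2*1/19 + 16*(-½)))*22 = (55*(-2/19 - 8))*22 = (55*(-154/19))*22 = -8470/19*22 = -186340/19 ≈ -9807.4)
-335428/416074 + D/22899 = -335428/416074 - 186340/19/22899 = -335428*1/416074 - 186340/19*1/22899 = -167714/208037 - 186340/435081 = -111734789414/90512945997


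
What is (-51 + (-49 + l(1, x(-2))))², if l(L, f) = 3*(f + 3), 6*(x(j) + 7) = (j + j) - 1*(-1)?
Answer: 51529/4 ≈ 12882.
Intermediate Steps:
x(j) = -41/6 + j/3 (x(j) = -7 + ((j + j) - 1*(-1))/6 = -7 + (2*j + 1)/6 = -7 + (1 + 2*j)/6 = -7 + (⅙ + j/3) = -41/6 + j/3)
l(L, f) = 9 + 3*f (l(L, f) = 3*(3 + f) = 9 + 3*f)
(-51 + (-49 + l(1, x(-2))))² = (-51 + (-49 + (9 + 3*(-41/6 + (⅓)*(-2)))))² = (-51 + (-49 + (9 + 3*(-41/6 - ⅔))))² = (-51 + (-49 + (9 + 3*(-15/2))))² = (-51 + (-49 + (9 - 45/2)))² = (-51 + (-49 - 27/2))² = (-51 - 125/2)² = (-227/2)² = 51529/4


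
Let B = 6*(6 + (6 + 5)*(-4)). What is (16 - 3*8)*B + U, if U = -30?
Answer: 1794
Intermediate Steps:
B = -228 (B = 6*(6 + 11*(-4)) = 6*(6 - 44) = 6*(-38) = -228)
(16 - 3*8)*B + U = (16 - 3*8)*(-228) - 30 = (16 - 24)*(-228) - 30 = -8*(-228) - 30 = 1824 - 30 = 1794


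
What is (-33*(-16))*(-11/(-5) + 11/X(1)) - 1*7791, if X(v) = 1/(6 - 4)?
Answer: 24933/5 ≈ 4986.6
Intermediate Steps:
X(v) = 1/2
(-33*(-16))*(-11/(-5) + 11/X(1)) - 1*7791 = (-33*(-16))*(-11/(-5) + 11/(1/2)) - 1*7791 = 528*(-11*(-1/5) + 11*2) - 7791 = 528*(11/5 + 22) - 7791 = 528*(121/5) - 7791 = 63888/5 - 7791 = 24933/5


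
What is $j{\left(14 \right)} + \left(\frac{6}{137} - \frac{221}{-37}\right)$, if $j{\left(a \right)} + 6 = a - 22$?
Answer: $- \frac{40467}{5069} \approx -7.9832$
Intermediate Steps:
$j{\left(a \right)} = -28 + a$ ($j{\left(a \right)} = -6 + \left(a - 22\right) = -6 + \left(-22 + a\right) = -28 + a$)
$j{\left(14 \right)} + \left(\frac{6}{137} - \frac{221}{-37}\right) = \left(-28 + 14\right) + \left(\frac{6}{137} - \frac{221}{-37}\right) = -14 + \left(6 \cdot \frac{1}{137} - - \frac{221}{37}\right) = -14 + \left(\frac{6}{137} + \frac{221}{37}\right) = -14 + \frac{30499}{5069} = - \frac{40467}{5069}$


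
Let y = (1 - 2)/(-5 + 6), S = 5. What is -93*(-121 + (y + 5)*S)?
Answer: 9393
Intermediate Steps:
y = -1 (y = -1/1 = -1*1 = -1)
-93*(-121 + (y + 5)*S) = -93*(-121 + (-1 + 5)*5) = -93*(-121 + 4*5) = -93*(-121 + 20) = -93*(-101) = 9393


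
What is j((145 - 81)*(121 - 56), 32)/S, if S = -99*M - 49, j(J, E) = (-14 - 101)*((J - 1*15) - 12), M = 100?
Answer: 475295/9949 ≈ 47.773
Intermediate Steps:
j(J, E) = 3105 - 115*J (j(J, E) = -115*((J - 15) - 12) = -115*((-15 + J) - 12) = -115*(-27 + J) = 3105 - 115*J)
S = -9949 (S = -99*100 - 49 = -9900 - 49 = -9949)
j((145 - 81)*(121 - 56), 32)/S = (3105 - 115*(145 - 81)*(121 - 56))/(-9949) = (3105 - 7360*65)*(-1/9949) = (3105 - 115*4160)*(-1/9949) = (3105 - 478400)*(-1/9949) = -475295*(-1/9949) = 475295/9949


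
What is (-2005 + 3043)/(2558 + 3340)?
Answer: 173/983 ≈ 0.17599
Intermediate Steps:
(-2005 + 3043)/(2558 + 3340) = 1038/5898 = 1038*(1/5898) = 173/983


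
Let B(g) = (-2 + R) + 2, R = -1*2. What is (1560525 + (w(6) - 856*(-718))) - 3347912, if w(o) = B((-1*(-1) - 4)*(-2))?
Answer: -1172781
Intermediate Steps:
R = -2
B(g) = -2 (B(g) = (-2 - 2) + 2 = -4 + 2 = -2)
w(o) = -2
(1560525 + (w(6) - 856*(-718))) - 3347912 = (1560525 + (-2 - 856*(-718))) - 3347912 = (1560525 + (-2 + 614608)) - 3347912 = (1560525 + 614606) - 3347912 = 2175131 - 3347912 = -1172781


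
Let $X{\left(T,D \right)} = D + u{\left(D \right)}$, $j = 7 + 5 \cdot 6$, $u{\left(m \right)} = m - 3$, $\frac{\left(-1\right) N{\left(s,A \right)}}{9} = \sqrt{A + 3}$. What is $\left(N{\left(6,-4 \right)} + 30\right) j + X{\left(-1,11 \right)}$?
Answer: $1129 - 333 i \approx 1129.0 - 333.0 i$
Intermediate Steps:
$N{\left(s,A \right)} = - 9 \sqrt{3 + A}$ ($N{\left(s,A \right)} = - 9 \sqrt{A + 3} = - 9 \sqrt{3 + A}$)
$u{\left(m \right)} = -3 + m$
$j = 37$ ($j = 7 + 30 = 37$)
$X{\left(T,D \right)} = -3 + 2 D$ ($X{\left(T,D \right)} = D + \left(-3 + D\right) = -3 + 2 D$)
$\left(N{\left(6,-4 \right)} + 30\right) j + X{\left(-1,11 \right)} = \left(- 9 \sqrt{3 - 4} + 30\right) 37 + \left(-3 + 2 \cdot 11\right) = \left(- 9 \sqrt{-1} + 30\right) 37 + \left(-3 + 22\right) = \left(- 9 i + 30\right) 37 + 19 = \left(30 - 9 i\right) 37 + 19 = \left(1110 - 333 i\right) + 19 = 1129 - 333 i$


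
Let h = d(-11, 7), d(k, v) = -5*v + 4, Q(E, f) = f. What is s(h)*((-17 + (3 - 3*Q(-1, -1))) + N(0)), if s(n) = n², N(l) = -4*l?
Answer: -10571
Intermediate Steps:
d(k, v) = 4 - 5*v
h = -31 (h = 4 - 5*7 = 4 - 35 = -31)
s(h)*((-17 + (3 - 3*Q(-1, -1))) + N(0)) = (-31)²*((-17 + (3 - 3*(-1))) - 4*0) = 961*((-17 + (3 + 3)) + 0) = 961*((-17 + 6) + 0) = 961*(-11 + 0) = 961*(-11) = -10571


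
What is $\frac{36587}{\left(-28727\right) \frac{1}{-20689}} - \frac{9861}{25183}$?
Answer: $\frac{19061949363122}{723432041} \approx 26349.0$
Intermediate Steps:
$\frac{36587}{\left(-28727\right) \frac{1}{-20689}} - \frac{9861}{25183} = \frac{36587}{\left(-28727\right) \left(- \frac{1}{20689}\right)} - \frac{9861}{25183} = \frac{36587}{\frac{28727}{20689}} - \frac{9861}{25183} = 36587 \cdot \frac{20689}{28727} - \frac{9861}{25183} = \frac{756948443}{28727} - \frac{9861}{25183} = \frac{19061949363122}{723432041}$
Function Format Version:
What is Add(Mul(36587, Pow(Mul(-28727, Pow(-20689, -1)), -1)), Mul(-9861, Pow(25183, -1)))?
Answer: Rational(19061949363122, 723432041) ≈ 26349.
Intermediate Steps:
Add(Mul(36587, Pow(Mul(-28727, Pow(-20689, -1)), -1)), Mul(-9861, Pow(25183, -1))) = Add(Mul(36587, Pow(Mul(-28727, Rational(-1, 20689)), -1)), Mul(-9861, Rational(1, 25183))) = Add(Mul(36587, Pow(Rational(28727, 20689), -1)), Rational(-9861, 25183)) = Add(Mul(36587, Rational(20689, 28727)), Rational(-9861, 25183)) = Add(Rational(756948443, 28727), Rational(-9861, 25183)) = Rational(19061949363122, 723432041)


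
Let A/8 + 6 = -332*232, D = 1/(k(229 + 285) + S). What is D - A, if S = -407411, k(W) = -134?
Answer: 251145530799/407545 ≈ 6.1624e+5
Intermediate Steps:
D = -1/407545 (D = 1/(-134 - 407411) = 1/(-407545) = -1/407545 ≈ -2.4537e-6)
A = -616240 (A = -48 + 8*(-332*232) = -48 + 8*(-77024) = -48 - 616192 = -616240)
D - A = -1/407545 - 1*(-616240) = -1/407545 + 616240 = 251145530799/407545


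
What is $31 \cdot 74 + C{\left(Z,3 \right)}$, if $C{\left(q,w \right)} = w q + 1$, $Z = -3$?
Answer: $2286$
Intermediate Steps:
$C{\left(q,w \right)} = 1 + q w$ ($C{\left(q,w \right)} = q w + 1 = 1 + q w$)
$31 \cdot 74 + C{\left(Z,3 \right)} = 31 \cdot 74 + \left(1 - 9\right) = 2294 + \left(1 - 9\right) = 2294 - 8 = 2286$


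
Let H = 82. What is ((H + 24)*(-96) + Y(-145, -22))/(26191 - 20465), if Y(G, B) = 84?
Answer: -5046/2863 ≈ -1.7625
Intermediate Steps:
((H + 24)*(-96) + Y(-145, -22))/(26191 - 20465) = ((82 + 24)*(-96) + 84)/(26191 - 20465) = (106*(-96) + 84)/5726 = (-10176 + 84)*(1/5726) = -10092*1/5726 = -5046/2863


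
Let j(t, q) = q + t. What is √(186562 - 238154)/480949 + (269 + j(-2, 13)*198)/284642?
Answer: 2447/284642 + 2*I*√12898/480949 ≈ 0.0085968 + 0.00047227*I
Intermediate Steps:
√(186562 - 238154)/480949 + (269 + j(-2, 13)*198)/284642 = √(186562 - 238154)/480949 + (269 + (13 - 2)*198)/284642 = √(-51592)*(1/480949) + (269 + 11*198)*(1/284642) = (2*I*√12898)*(1/480949) + (269 + 2178)*(1/284642) = 2*I*√12898/480949 + 2447*(1/284642) = 2*I*√12898/480949 + 2447/284642 = 2447/284642 + 2*I*√12898/480949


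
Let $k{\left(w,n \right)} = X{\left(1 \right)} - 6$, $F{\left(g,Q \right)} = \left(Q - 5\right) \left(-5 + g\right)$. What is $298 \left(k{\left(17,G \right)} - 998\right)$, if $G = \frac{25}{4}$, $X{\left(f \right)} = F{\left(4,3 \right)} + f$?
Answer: $-298298$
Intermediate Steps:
$F{\left(g,Q \right)} = \left(-5 + Q\right) \left(-5 + g\right)$
$X{\left(f \right)} = 2 + f$ ($X{\left(f \right)} = \left(25 - 15 - 20 + 3 \cdot 4\right) + f = \left(25 - 15 - 20 + 12\right) + f = 2 + f$)
$G = \frac{25}{4}$ ($G = 25 \cdot \frac{1}{4} = \frac{25}{4} \approx 6.25$)
$k{\left(w,n \right)} = -3$ ($k{\left(w,n \right)} = \left(2 + 1\right) - 6 = 3 - 6 = -3$)
$298 \left(k{\left(17,G \right)} - 998\right) = 298 \left(-3 - 998\right) = 298 \left(-1001\right) = -298298$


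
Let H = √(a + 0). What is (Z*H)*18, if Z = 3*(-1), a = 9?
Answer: -162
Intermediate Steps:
Z = -3
H = 3 (H = √(9 + 0) = √9 = 3)
(Z*H)*18 = -3*3*18 = -9*18 = -162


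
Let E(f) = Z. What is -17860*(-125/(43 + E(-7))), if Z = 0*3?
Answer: 2232500/43 ≈ 51919.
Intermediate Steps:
Z = 0
E(f) = 0
-17860*(-125/(43 + E(-7))) = -17860*(-125/(43 + 0)) = -17860/((-1/125*43)) = -17860/(-43/125) = -17860*(-125/43) = 2232500/43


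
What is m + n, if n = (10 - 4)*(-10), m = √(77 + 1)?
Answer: -60 + √78 ≈ -51.168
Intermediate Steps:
m = √78 ≈ 8.8318
n = -60 (n = 6*(-10) = -60)
m + n = √78 - 60 = -60 + √78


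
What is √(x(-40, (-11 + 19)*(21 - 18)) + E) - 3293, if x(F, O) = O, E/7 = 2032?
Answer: -3293 + 2*√3562 ≈ -3173.6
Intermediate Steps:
E = 14224 (E = 7*2032 = 14224)
√(x(-40, (-11 + 19)*(21 - 18)) + E) - 3293 = √((-11 + 19)*(21 - 18) + 14224) - 3293 = √(8*3 + 14224) - 3293 = √(24 + 14224) - 3293 = √14248 - 3293 = 2*√3562 - 3293 = -3293 + 2*√3562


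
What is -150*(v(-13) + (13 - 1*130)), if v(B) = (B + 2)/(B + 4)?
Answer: 52100/3 ≈ 17367.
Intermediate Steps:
v(B) = (2 + B)/(4 + B)
-150*(v(-13) + (13 - 1*130)) = -150*((2 - 13)/(4 - 13) + (13 - 1*130)) = -150*(-11/(-9) + (13 - 130)) = -150*(-⅑*(-11) - 117) = -150*(11/9 - 117) = -150*(-1042/9) = 52100/3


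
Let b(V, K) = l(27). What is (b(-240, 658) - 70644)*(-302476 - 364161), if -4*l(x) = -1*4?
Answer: 47093237591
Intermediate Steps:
l(x) = 1 (l(x) = -(-1)*4/4 = -1/4*(-4) = 1)
b(V, K) = 1
(b(-240, 658) - 70644)*(-302476 - 364161) = (1 - 70644)*(-302476 - 364161) = -70643*(-666637) = 47093237591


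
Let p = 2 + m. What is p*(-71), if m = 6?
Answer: -568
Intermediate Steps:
p = 8 (p = 2 + 6 = 8)
p*(-71) = 8*(-71) = -568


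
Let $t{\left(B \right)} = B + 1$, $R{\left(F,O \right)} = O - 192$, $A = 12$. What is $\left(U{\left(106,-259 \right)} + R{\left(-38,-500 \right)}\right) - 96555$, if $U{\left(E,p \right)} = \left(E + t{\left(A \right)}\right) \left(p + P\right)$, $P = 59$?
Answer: $-121047$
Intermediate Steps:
$R{\left(F,O \right)} = -192 + O$
$t{\left(B \right)} = 1 + B$
$U{\left(E,p \right)} = \left(13 + E\right) \left(59 + p\right)$ ($U{\left(E,p \right)} = \left(E + \left(1 + 12\right)\right) \left(p + 59\right) = \left(E + 13\right) \left(59 + p\right) = \left(13 + E\right) \left(59 + p\right)$)
$\left(U{\left(106,-259 \right)} + R{\left(-38,-500 \right)}\right) - 96555 = \left(\left(767 + 13 \left(-259\right) + 59 \cdot 106 + 106 \left(-259\right)\right) - 692\right) - 96555 = \left(\left(767 - 3367 + 6254 - 27454\right) - 692\right) - 96555 = \left(-23800 - 692\right) - 96555 = -24492 - 96555 = -121047$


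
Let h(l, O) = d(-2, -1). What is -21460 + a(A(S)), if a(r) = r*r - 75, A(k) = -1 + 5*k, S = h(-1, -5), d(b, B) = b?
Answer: -21414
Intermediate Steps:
h(l, O) = -2
S = -2
a(r) = -75 + r² (a(r) = r² - 75 = -75 + r²)
-21460 + a(A(S)) = -21460 + (-75 + (-1 + 5*(-2))²) = -21460 + (-75 + (-1 - 10)²) = -21460 + (-75 + (-11)²) = -21460 + (-75 + 121) = -21460 + 46 = -21414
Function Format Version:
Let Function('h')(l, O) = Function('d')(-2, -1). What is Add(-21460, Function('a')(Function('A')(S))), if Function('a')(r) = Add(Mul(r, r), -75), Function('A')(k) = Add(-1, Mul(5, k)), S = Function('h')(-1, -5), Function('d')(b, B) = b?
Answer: -21414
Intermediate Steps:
Function('h')(l, O) = -2
S = -2
Function('a')(r) = Add(-75, Pow(r, 2)) (Function('a')(r) = Add(Pow(r, 2), -75) = Add(-75, Pow(r, 2)))
Add(-21460, Function('a')(Function('A')(S))) = Add(-21460, Add(-75, Pow(Add(-1, Mul(5, -2)), 2))) = Add(-21460, Add(-75, Pow(Add(-1, -10), 2))) = Add(-21460, Add(-75, Pow(-11, 2))) = Add(-21460, Add(-75, 121)) = Add(-21460, 46) = -21414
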